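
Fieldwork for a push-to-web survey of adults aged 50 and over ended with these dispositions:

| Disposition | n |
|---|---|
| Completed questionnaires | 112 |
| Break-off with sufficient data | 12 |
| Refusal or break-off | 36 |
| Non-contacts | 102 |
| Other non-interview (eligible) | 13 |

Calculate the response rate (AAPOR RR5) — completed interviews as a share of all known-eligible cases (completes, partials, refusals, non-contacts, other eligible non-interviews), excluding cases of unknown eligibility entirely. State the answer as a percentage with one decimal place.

40.7%

Top → 112
Denom → 112 + 12 + 36 + 102 + 13 = 275
RR5 = 112 / 275 = 0.4073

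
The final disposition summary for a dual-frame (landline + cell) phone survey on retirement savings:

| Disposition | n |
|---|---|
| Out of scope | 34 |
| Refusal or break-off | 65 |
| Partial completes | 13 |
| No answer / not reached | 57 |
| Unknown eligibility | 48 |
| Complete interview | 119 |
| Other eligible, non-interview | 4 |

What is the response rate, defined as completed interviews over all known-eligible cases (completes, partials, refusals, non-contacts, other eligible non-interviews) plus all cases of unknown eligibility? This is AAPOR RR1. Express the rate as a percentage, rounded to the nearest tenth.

Num: 119
Base: 119 + 13 + 65 + 57 + 4 + 48 = 306
RR1 = 119 / 306 = 0.3889

38.9%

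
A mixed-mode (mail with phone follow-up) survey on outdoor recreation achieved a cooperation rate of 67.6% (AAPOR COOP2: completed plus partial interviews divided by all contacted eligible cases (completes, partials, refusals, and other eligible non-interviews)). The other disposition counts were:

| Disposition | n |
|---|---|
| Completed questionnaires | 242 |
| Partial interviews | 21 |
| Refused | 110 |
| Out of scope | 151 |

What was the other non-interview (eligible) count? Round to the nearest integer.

16

Numerator = 242 + 21 = 263
COOP2 = 263 / D = 0.676
D = 263 / 0.676 = 389.1
Remaining denominator categories sum to 373
other non-interview (eligible) = 389.1 − 373 ≈ 16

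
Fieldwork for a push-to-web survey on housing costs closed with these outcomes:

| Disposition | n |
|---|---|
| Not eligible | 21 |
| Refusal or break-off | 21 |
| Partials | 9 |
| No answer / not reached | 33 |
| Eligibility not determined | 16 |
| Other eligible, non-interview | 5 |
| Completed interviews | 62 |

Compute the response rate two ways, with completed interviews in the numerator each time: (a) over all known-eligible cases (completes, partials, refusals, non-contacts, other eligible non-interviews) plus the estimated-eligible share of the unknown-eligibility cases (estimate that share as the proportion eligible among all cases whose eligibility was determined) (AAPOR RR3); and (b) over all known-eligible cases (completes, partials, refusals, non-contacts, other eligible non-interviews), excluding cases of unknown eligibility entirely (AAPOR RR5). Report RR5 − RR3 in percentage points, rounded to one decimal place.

Top: 62
Determined eligible: 62 + 9 + 21 + 33 + 5 = 130
e = 130 / (130 + 21) = 130 / 151 = 0.8609
e × U: 0.8609 × 16 = 13.77
Denominator: 130 + 13.77 = 143.77
RR3 = 62 / 143.77 = 0.4312
Denominator: 62 + 9 + 21 + 33 + 5 = 130
RR5 = 62 / 130 = 0.4769
Difference = 47.69 − 43.12 = 4.57 percentage points

4.6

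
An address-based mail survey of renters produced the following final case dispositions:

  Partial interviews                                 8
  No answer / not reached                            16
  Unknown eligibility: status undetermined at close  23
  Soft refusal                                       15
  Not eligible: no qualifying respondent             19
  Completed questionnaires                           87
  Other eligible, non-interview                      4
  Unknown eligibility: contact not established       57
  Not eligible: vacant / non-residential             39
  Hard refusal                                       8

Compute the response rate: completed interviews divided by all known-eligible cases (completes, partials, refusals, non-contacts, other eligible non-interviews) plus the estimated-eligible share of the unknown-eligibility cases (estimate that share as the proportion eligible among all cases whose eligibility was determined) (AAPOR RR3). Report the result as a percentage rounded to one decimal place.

Refusal or break-off = 8 + 15 = 23
Eligibility not determined = 57 + 23 = 80
Out of scope = 19 + 39 = 58
Num = 87
Eligible (known) = 87 + 8 + 23 + 16 + 4 = 138
e = 138 / (138 + 58) = 138 / 196 = 0.7041
e × U = 0.7041 × 80 = 56.33
Denom = 138 + 56.33 = 194.33
RR3 = 87 / 194.33 = 0.4477

44.8%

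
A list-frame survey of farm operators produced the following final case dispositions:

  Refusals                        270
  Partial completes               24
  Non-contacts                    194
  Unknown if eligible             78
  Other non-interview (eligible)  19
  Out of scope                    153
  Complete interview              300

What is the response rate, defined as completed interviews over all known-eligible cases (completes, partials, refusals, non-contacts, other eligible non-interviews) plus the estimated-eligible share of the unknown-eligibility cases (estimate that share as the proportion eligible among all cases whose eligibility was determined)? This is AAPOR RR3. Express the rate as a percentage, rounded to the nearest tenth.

Numerator → 300
Eligible (known) → 300 + 24 + 270 + 194 + 19 = 807
e = 807 / (807 + 153) = 807 / 960 = 0.8406
e × U → 0.8406 × 78 = 65.57
Base → 807 + 65.57 = 872.57
RR3 = 300 / 872.57 = 0.3438

34.4%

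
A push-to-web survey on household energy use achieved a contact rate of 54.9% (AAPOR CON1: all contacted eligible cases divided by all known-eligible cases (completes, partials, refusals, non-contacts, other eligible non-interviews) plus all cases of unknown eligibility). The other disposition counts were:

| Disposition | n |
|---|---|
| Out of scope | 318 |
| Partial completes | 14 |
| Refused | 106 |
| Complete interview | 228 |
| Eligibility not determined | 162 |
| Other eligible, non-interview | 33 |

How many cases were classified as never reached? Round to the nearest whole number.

151

Top → 228 + 14 + 106 + 33 = 381
CON1 = 381 / D = 0.549
D = 381 / 0.549 = 694.0
Remaining denominator categories sum to 543
never reached = 694.0 − 543 ≈ 151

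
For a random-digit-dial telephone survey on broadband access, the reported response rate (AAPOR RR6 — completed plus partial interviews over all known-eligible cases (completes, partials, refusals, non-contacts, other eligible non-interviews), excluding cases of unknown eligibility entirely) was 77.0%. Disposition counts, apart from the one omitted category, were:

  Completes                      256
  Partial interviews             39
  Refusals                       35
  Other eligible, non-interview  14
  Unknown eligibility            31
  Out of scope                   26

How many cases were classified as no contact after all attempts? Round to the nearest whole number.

Top = 256 + 39 = 295
RR6 = 295 / D = 0.770
D = 295 / 0.770 = 383.1
Remaining denominator categories sum to 344
no contact after all attempts = 383.1 − 344 ≈ 39

39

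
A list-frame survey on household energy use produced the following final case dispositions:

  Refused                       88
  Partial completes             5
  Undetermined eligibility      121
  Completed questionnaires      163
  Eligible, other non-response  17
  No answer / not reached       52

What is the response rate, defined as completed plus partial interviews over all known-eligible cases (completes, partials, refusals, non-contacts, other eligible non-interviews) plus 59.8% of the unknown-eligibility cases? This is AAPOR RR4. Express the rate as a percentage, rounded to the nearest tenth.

42.3%

Numerator → 163 + 5 = 168
Determined eligible → 163 + 5 + 88 + 52 + 17 = 325
Estimated eligible among unknowns → 0.5980 × 121 = 72.36
Base → 325 + 72.36 = 397.36
RR4 = 168 / 397.36 = 0.4228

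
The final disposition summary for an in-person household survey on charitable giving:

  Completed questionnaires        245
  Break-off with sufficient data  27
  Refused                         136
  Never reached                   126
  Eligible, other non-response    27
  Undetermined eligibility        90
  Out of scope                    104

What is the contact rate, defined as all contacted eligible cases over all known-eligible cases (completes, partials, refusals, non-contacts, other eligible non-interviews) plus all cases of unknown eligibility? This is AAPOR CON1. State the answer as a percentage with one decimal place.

66.8%

Top = 245 + 27 + 136 + 27 = 435
Denom = 245 + 27 + 136 + 126 + 27 + 90 = 651
CON1 = 435 / 651 = 0.6682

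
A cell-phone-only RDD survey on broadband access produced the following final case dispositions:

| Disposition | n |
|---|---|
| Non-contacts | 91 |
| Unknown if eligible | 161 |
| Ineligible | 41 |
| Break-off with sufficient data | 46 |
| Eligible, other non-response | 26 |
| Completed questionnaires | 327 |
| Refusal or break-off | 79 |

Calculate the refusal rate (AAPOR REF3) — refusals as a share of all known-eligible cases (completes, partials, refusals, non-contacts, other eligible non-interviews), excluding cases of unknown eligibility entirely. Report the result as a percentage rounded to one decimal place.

Top → 79
Denom → 327 + 46 + 79 + 91 + 26 = 569
REF3 = 79 / 569 = 0.1388

13.9%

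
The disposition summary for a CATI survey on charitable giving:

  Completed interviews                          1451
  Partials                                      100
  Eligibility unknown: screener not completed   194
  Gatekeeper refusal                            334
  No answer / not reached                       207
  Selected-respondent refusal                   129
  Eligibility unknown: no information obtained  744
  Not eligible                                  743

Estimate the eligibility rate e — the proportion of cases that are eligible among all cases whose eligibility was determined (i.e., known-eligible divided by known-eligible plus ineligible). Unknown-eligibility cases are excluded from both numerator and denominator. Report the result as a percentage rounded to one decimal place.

Refusal or break-off = 334 + 129 = 463
Undetermined eligibility = 194 + 744 = 938
Determined eligible: 1451 + 100 + 463 + 207 = 2221
e = 2221 / (2221 + 743) = 2221 / 2964 = 0.7493

74.9%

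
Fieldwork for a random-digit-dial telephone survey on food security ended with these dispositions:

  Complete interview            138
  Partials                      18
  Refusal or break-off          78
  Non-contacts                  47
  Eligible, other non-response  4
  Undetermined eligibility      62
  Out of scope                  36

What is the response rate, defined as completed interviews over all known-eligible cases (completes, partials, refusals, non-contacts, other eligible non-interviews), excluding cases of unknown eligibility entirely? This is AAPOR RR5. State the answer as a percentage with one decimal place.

48.4%

Numerator: 138
Base: 138 + 18 + 78 + 47 + 4 = 285
RR5 = 138 / 285 = 0.4842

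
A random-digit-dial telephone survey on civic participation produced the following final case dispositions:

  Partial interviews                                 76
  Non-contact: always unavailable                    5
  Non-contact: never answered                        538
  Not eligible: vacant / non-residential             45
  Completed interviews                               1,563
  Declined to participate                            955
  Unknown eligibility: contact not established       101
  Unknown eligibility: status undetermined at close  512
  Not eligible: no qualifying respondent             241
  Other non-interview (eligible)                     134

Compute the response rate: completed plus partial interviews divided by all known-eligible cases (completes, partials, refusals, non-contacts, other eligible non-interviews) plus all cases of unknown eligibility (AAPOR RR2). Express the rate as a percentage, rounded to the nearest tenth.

42.2%

Non-contacts = 538 + 5 = 543
Unknown if eligible = 101 + 512 = 613
Screened out, ineligible = 241 + 45 = 286
Numerator = 1563 + 76 = 1639
Base = 1563 + 76 + 955 + 543 + 134 + 613 = 3884
RR2 = 1639 / 3884 = 0.4220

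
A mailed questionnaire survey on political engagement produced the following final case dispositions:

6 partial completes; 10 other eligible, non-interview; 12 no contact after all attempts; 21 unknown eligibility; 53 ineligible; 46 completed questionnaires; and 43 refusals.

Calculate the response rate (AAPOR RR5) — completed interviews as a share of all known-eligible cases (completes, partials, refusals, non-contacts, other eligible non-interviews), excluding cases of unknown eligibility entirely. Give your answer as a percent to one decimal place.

Top → 46
Base → 46 + 6 + 43 + 12 + 10 = 117
RR5 = 46 / 117 = 0.3932

39.3%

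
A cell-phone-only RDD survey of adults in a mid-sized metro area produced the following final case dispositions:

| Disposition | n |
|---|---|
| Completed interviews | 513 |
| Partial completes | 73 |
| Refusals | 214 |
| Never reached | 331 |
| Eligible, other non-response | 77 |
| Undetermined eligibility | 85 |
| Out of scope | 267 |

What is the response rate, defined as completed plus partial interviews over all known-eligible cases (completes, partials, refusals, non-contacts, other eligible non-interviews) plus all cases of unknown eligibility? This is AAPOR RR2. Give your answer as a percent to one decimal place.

Num = 513 + 73 = 586
Denominator = 513 + 73 + 214 + 331 + 77 + 85 = 1293
RR2 = 586 / 1293 = 0.4532

45.3%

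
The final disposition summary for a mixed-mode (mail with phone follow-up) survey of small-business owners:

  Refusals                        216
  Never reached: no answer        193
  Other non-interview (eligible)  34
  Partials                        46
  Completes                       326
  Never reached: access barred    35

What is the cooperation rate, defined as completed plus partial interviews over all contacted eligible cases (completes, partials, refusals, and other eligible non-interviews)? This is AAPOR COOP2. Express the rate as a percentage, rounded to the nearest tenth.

59.8%

Non-contacts = 193 + 35 = 228
Top → 326 + 46 = 372
Denom → 326 + 46 + 216 + 34 = 622
COOP2 = 372 / 622 = 0.5981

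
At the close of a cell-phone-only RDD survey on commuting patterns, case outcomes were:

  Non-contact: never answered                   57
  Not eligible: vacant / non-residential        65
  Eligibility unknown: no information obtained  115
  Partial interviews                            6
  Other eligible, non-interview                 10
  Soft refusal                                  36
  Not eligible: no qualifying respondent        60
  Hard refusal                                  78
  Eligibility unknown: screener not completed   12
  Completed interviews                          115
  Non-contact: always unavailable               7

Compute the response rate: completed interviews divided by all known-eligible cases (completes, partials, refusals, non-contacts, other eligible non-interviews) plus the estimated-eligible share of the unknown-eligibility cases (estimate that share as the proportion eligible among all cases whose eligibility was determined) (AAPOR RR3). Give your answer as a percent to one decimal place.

28.8%

Refused = 78 + 36 = 114
Never reached = 57 + 7 = 64
Unknown if eligible = 12 + 115 = 127
Ineligible = 60 + 65 = 125
Num: 115
Known eligible: 115 + 6 + 114 + 64 + 10 = 309
e = 309 / (309 + 125) = 309 / 434 = 0.7120
e × U: 0.7120 × 127 = 90.42
Denom: 309 + 90.42 = 399.42
RR3 = 115 / 399.42 = 0.2879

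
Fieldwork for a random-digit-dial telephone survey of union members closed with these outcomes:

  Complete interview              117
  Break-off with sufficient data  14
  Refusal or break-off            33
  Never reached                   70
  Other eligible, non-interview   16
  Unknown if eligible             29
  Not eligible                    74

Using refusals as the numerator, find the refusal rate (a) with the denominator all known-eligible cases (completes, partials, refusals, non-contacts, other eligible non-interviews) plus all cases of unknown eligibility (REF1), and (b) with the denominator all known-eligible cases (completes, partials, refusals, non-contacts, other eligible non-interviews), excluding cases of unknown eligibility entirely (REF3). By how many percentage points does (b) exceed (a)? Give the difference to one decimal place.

1.4

Numerator = 33
Denominator = 117 + 14 + 33 + 70 + 16 + 29 = 279
REF1 = 33 / 279 = 0.1183
Denominator = 117 + 14 + 33 + 70 + 16 = 250
REF3 = 33 / 250 = 0.1320
Difference = 13.20 − 11.83 = 1.37 percentage points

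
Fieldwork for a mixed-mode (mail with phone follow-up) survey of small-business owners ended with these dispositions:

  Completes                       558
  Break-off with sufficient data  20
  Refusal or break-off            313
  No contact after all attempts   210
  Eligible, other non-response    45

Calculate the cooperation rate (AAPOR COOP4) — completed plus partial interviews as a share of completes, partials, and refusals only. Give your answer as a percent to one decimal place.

64.9%

Num = 558 + 20 = 578
Base = 558 + 20 + 313 = 891
COOP4 = 578 / 891 = 0.6487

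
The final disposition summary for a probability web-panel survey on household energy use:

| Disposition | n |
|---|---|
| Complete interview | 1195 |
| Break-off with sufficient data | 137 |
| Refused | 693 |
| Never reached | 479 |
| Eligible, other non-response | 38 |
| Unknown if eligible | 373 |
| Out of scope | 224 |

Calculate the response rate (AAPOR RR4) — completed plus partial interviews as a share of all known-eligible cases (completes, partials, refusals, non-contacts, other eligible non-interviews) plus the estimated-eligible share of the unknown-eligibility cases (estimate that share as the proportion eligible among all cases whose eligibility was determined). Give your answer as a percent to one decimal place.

46.2%

Numerator: 1195 + 137 = 1332
Known eligible: 1195 + 137 + 693 + 479 + 38 = 2542
e = 2542 / (2542 + 224) = 2542 / 2766 = 0.9190
Estimated eligible among unknowns: 0.9190 × 373 = 342.79
Denom: 2542 + 342.79 = 2884.79
RR4 = 1332 / 2884.79 = 0.4617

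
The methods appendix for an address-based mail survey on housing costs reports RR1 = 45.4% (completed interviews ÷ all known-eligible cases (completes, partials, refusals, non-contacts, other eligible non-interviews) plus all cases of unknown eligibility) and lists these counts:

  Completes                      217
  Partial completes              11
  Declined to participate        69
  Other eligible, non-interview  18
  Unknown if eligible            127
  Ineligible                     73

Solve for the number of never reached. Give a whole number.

RR1 = 217 / D = 0.454
D = 217 / 0.454 = 478.0
Other denominator terms total 442
never reached = 478.0 − 442 ≈ 36

36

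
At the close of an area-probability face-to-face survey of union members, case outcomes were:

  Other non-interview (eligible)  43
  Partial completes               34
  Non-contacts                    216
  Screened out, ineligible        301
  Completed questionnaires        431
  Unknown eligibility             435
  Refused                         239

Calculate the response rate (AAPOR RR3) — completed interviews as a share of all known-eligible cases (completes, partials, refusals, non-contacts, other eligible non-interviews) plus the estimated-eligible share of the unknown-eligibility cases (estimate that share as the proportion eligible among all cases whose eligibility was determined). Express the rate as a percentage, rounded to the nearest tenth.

33.3%

Numerator = 431
Known eligible = 431 + 34 + 239 + 216 + 43 = 963
e = 963 / (963 + 301) = 963 / 1264 = 0.7619
e × U = 0.7619 × 435 = 331.43
Denom = 963 + 331.43 = 1294.43
RR3 = 431 / 1294.43 = 0.3330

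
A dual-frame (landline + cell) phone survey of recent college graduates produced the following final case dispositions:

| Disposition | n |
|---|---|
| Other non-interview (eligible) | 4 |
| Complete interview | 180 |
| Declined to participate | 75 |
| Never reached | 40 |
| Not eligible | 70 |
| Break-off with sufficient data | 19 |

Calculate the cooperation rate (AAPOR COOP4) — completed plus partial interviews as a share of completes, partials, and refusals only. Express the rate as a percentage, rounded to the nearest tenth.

72.6%

Top: 180 + 19 = 199
Denom: 180 + 19 + 75 = 274
COOP4 = 199 / 274 = 0.7263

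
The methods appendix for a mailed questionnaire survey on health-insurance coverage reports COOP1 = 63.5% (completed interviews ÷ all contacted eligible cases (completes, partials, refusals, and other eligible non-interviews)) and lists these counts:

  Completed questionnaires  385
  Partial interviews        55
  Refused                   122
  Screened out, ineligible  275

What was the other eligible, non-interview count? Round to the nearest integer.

COOP1 = 385 / D = 0.635
D = 385 / 0.635 = 606.3
Rest of base = 562
other eligible, non-interview = 606.3 − 562 ≈ 44

44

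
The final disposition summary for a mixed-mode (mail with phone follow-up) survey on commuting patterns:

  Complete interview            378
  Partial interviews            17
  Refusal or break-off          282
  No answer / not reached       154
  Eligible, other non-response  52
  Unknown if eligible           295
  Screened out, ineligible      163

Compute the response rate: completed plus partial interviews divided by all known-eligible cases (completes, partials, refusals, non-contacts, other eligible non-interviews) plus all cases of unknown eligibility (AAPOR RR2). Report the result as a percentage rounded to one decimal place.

Numerator → 378 + 17 = 395
Base → 378 + 17 + 282 + 154 + 52 + 295 = 1178
RR2 = 395 / 1178 = 0.3353

33.5%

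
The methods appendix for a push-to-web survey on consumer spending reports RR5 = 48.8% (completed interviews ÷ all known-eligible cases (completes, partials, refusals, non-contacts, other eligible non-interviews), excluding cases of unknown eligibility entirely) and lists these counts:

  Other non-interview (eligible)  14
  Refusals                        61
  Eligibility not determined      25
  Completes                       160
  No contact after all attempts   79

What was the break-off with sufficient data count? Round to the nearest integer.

RR5 = 160 / D = 0.488
D = 160 / 0.488 = 327.9
Other denominator terms total 314
break-off with sufficient data = 327.9 − 314 ≈ 14

14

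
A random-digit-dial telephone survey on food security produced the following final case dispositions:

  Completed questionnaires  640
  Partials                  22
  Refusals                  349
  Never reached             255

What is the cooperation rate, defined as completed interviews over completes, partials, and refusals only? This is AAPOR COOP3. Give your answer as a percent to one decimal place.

63.3%

Top: 640
Base: 640 + 22 + 349 = 1011
COOP3 = 640 / 1011 = 0.6330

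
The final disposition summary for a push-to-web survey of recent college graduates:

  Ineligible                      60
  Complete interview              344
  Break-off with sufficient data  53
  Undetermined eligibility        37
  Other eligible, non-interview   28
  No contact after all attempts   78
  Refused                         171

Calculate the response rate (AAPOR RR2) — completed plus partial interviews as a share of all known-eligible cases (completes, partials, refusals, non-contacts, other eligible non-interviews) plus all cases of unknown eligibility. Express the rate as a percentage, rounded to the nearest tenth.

Num = 344 + 53 = 397
Denom = 344 + 53 + 171 + 78 + 28 + 37 = 711
RR2 = 397 / 711 = 0.5584

55.8%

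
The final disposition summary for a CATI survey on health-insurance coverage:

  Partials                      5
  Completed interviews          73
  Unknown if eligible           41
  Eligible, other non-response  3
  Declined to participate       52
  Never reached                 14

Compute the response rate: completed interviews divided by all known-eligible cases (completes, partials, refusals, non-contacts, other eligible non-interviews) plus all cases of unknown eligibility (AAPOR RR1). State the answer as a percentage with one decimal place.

38.8%

Numerator: 73
Denominator: 73 + 5 + 52 + 14 + 3 + 41 = 188
RR1 = 73 / 188 = 0.3883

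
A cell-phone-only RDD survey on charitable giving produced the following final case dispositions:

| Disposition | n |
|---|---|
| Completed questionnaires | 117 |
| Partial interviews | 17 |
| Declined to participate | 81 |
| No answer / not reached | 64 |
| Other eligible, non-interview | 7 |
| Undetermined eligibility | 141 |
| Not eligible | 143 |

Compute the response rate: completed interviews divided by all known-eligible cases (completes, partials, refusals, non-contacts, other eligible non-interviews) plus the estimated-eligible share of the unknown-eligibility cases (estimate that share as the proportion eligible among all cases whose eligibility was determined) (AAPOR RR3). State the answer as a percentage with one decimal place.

Num → 117
Eligible (known) → 117 + 17 + 81 + 64 + 7 = 286
e = 286 / (286 + 143) = 286 / 429 = 0.6667
Eligible share of unknowns → 0.6667 × 141 = 94.00
Denom → 286 + 94.00 = 380.00
RR3 = 117 / 380.00 = 0.3079

30.8%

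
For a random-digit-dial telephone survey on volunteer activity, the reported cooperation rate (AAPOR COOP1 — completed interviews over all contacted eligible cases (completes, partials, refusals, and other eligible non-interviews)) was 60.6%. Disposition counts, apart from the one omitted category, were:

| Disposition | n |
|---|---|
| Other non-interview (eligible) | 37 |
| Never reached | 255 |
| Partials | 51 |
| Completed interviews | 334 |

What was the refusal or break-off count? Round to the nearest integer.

129

COOP1 = 334 / D = 0.606
D = 334 / 0.606 = 551.2
Other denominator terms total 422
refusal or break-off = 551.2 − 422 ≈ 129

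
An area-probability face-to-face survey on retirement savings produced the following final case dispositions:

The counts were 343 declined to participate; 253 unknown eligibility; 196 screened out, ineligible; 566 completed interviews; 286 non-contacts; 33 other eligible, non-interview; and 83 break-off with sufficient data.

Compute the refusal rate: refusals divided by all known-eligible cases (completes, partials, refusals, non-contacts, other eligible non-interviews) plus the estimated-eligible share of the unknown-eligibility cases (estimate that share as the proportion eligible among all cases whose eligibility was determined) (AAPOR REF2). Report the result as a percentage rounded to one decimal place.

Top → 343
Eligible (known) → 566 + 83 + 343 + 286 + 33 = 1311
e = 1311 / (1311 + 196) = 1311 / 1507 = 0.8699
e × U → 0.8699 × 253 = 220.08
Denominator → 1311 + 220.08 = 1531.08
REF2 = 343 / 1531.08 = 0.2240

22.4%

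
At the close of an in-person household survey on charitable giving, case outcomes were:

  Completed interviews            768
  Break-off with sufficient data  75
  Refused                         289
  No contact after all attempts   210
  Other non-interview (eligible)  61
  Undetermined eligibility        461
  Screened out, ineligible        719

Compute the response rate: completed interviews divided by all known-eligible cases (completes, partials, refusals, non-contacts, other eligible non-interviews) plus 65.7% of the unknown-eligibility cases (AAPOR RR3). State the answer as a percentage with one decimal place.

Num = 768
Determined eligible = 768 + 75 + 289 + 210 + 61 = 1403
e × U = 0.6570 × 461 = 302.88
Base = 1403 + 302.88 = 1705.88
RR3 = 768 / 1705.88 = 0.4502

45.0%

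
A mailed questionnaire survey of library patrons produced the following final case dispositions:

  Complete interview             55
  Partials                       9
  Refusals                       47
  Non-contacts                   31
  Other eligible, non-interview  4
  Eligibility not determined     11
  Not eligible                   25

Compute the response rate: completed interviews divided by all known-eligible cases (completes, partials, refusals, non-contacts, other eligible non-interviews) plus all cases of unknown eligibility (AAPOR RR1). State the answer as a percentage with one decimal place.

Numerator → 55
Denom → 55 + 9 + 47 + 31 + 4 + 11 = 157
RR1 = 55 / 157 = 0.3503

35.0%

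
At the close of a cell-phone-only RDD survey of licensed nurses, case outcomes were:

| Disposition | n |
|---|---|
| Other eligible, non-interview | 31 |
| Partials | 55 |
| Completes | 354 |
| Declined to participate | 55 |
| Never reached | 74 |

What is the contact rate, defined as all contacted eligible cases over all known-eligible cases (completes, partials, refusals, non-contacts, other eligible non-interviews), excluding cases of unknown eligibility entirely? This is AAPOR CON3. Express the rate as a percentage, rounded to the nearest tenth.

Numerator → 354 + 55 + 55 + 31 = 495
Denom → 354 + 55 + 55 + 74 + 31 = 569
CON3 = 495 / 569 = 0.8699

87.0%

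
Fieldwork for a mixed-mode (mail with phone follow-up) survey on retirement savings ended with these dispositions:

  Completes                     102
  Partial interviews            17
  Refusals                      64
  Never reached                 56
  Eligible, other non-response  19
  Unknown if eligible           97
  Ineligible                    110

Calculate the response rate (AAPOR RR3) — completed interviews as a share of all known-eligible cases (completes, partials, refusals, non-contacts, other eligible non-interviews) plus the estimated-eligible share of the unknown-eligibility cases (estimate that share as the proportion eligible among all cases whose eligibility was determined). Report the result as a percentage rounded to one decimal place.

Top → 102
Eligible (known) → 102 + 17 + 64 + 56 + 19 = 258
e = 258 / (258 + 110) = 258 / 368 = 0.7011
Eligible share of unknowns → 0.7011 × 97 = 68.01
Base → 258 + 68.01 = 326.01
RR3 = 102 / 326.01 = 0.3129

31.3%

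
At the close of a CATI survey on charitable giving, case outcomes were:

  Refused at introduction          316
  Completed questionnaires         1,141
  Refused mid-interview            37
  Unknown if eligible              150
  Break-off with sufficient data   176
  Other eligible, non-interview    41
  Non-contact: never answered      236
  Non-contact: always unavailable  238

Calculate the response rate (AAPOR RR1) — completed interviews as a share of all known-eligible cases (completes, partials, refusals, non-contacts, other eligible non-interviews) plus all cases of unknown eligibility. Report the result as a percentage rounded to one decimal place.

Refused = 316 + 37 = 353
Non-contacts = 236 + 238 = 474
Numerator: 1141
Denominator: 1141 + 176 + 353 + 474 + 41 + 150 = 2335
RR1 = 1141 / 2335 = 0.4887

48.9%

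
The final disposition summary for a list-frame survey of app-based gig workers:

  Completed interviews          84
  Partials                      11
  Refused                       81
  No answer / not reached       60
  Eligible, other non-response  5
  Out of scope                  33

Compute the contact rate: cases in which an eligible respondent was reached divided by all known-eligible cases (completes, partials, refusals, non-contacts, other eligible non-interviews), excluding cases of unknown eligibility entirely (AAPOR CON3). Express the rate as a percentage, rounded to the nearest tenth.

75.1%

Num → 84 + 11 + 81 + 5 = 181
Denominator → 84 + 11 + 81 + 60 + 5 = 241
CON3 = 181 / 241 = 0.7510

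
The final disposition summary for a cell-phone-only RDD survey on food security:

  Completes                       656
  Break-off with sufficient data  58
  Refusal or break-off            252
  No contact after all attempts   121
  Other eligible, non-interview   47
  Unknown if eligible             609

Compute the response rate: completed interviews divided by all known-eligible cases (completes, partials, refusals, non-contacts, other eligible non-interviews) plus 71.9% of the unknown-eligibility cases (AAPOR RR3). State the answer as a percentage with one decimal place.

41.7%

Top: 656
Determined eligible: 656 + 58 + 252 + 121 + 47 = 1134
Eligible share of unknowns: 0.7190 × 609 = 437.87
Denominator: 1134 + 437.87 = 1571.87
RR3 = 656 / 1571.87 = 0.4173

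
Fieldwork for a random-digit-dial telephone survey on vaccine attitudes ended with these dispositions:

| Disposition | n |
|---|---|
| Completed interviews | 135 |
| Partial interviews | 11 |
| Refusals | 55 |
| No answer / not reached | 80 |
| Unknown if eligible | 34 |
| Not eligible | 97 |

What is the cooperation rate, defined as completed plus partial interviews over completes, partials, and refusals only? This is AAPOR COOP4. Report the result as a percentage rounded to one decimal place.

72.6%

Top → 135 + 11 = 146
Denominator → 135 + 11 + 55 = 201
COOP4 = 146 / 201 = 0.7264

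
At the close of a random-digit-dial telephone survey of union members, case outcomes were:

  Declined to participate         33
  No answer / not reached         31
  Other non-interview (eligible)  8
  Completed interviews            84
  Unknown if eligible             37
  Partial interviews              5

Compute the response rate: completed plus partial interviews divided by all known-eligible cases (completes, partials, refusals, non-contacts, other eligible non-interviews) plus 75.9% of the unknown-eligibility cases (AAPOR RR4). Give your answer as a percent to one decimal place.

47.1%

Num = 84 + 5 = 89
Determined eligible = 84 + 5 + 33 + 31 + 8 = 161
Eligible share of unknowns = 0.7590 × 37 = 28.08
Denominator = 161 + 28.08 = 189.08
RR4 = 89 / 189.08 = 0.4707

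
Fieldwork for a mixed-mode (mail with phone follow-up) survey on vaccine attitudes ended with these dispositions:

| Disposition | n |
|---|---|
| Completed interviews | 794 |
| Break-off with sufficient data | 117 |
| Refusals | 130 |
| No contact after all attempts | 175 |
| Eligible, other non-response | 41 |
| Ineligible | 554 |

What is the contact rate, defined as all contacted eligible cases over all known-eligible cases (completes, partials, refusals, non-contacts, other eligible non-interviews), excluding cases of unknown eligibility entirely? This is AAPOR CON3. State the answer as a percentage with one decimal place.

86.1%

Top: 794 + 117 + 130 + 41 = 1082
Denominator: 794 + 117 + 130 + 175 + 41 = 1257
CON3 = 1082 / 1257 = 0.8608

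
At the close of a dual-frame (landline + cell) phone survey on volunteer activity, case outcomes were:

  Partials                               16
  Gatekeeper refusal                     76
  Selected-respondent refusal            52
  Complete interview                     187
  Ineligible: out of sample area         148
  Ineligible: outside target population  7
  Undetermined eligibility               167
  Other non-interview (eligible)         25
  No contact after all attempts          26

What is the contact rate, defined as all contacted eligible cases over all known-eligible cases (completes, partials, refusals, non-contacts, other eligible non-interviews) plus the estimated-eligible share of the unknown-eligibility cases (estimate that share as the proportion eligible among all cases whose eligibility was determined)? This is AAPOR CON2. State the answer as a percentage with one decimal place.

71.1%

Refusals = 76 + 52 = 128
Out of scope = 7 + 148 = 155
Numerator → 187 + 16 + 128 + 25 = 356
Eligible (known) → 187 + 16 + 128 + 26 + 25 = 382
e = 382 / (382 + 155) = 382 / 537 = 0.7114
Eligible share of unknowns → 0.7114 × 167 = 118.80
Denom → 382 + 118.80 = 500.80
CON2 = 356 / 500.80 = 0.7109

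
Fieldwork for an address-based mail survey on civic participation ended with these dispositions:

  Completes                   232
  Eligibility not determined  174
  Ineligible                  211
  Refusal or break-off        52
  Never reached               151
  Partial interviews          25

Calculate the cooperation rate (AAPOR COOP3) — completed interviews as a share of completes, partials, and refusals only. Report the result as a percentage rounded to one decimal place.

75.1%

Num → 232
Base → 232 + 25 + 52 = 309
COOP3 = 232 / 309 = 0.7508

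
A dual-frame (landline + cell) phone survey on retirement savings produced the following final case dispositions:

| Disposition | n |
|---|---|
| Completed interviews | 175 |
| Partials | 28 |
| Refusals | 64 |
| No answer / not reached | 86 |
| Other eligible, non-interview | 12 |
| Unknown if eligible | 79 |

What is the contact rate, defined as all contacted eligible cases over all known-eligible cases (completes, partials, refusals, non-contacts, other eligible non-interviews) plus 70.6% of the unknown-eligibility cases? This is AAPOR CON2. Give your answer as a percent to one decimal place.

66.3%

Top = 175 + 28 + 64 + 12 = 279
Determined eligible = 175 + 28 + 64 + 86 + 12 = 365
Eligible share of unknowns = 0.7060 × 79 = 55.77
Denom = 365 + 55.77 = 420.77
CON2 = 279 / 420.77 = 0.6631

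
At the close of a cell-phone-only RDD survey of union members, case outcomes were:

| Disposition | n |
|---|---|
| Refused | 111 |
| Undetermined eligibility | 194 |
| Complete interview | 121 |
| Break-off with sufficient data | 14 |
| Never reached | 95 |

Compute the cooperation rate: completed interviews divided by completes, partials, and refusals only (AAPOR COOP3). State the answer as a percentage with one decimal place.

Numerator: 121
Denom: 121 + 14 + 111 = 246
COOP3 = 121 / 246 = 0.4919

49.2%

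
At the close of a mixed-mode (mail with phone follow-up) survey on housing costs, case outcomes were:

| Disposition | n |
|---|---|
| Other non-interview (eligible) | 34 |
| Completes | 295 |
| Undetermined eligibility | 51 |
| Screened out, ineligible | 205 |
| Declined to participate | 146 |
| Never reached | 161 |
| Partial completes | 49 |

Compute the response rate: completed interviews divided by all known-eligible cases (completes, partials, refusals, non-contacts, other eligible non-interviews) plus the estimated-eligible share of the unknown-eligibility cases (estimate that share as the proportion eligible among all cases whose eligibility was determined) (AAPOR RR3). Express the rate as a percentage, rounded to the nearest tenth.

Num: 295
Known eligible: 295 + 49 + 146 + 161 + 34 = 685
e = 685 / (685 + 205) = 685 / 890 = 0.7697
e × U: 0.7697 × 51 = 39.25
Denominator: 685 + 39.25 = 724.25
RR3 = 295 / 724.25 = 0.4073

40.7%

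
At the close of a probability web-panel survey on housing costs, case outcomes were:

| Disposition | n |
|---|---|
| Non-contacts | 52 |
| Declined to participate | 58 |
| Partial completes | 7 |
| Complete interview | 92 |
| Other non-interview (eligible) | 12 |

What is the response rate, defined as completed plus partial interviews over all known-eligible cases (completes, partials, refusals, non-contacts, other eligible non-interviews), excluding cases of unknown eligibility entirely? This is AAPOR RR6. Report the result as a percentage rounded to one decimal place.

Num = 92 + 7 = 99
Base = 92 + 7 + 58 + 52 + 12 = 221
RR6 = 99 / 221 = 0.4480

44.8%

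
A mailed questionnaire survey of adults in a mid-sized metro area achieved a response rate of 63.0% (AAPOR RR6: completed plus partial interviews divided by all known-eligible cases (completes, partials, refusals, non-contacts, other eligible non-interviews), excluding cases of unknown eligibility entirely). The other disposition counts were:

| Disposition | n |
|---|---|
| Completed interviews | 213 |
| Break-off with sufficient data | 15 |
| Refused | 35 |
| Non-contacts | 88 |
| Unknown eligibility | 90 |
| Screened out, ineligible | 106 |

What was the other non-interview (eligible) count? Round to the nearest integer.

11

Num: 213 + 15 = 228
RR6 = 228 / D = 0.630
D = 228 / 0.630 = 361.9
Remaining denominator categories sum to 351
other non-interview (eligible) = 361.9 − 351 ≈ 11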